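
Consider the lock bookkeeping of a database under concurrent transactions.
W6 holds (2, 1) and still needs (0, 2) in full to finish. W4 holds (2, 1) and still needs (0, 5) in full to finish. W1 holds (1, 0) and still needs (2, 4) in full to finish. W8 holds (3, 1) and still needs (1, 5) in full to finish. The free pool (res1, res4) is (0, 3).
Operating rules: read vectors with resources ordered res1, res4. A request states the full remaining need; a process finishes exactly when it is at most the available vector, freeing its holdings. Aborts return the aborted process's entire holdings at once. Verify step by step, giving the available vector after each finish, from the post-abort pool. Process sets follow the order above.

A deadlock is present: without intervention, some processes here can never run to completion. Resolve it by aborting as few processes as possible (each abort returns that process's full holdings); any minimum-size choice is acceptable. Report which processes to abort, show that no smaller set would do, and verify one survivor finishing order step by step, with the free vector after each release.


Abort W8.
Key observation: W4 was stuck for good until W8 gave back (3, 1); in the order shown it finishes at step 2.
No smaller set exists: with zero aborts the deadlock remains.
The survivors complete as W6, W4, W1. Walking it through (starting from the post-abort pool):
  pool = (3, 4)
  W6 needs (0, 2) <= (3, 4) -> finishes; pool += (2, 1) = (5, 5)
  W4 needs (0, 5) <= (5, 5) -> finishes; pool += (2, 1) = (7, 6)
  W1 needs (2, 4) <= (7, 6) -> finishes; pool += (1, 0) = (8, 6)


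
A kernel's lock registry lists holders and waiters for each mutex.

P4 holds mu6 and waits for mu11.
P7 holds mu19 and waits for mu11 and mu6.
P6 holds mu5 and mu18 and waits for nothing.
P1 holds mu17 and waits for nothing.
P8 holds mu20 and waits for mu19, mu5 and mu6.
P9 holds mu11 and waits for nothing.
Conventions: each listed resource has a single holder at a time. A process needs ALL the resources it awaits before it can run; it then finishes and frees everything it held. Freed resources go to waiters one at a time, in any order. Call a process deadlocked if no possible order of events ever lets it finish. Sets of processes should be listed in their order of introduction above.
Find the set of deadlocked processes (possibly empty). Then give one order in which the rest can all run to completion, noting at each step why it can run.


Nothing here is deadlocked.
Key observation: there is no circular wait here — follow any chain and it reaches a process that is free to run now.
A valid finishing order for the others: P9, P6, P4, P7, P1, P8.
Step-by-step check:
  P9 waits on nothing -> runs at once and releases mu11
  P6 waits on nothing -> runs at once and releases mu5 and mu18
  run P4 (all its waits — mu11 — are resolved); releases mu6
  run P7 (all its waits — mu11 and mu6 — are resolved); releases mu19
  P1 waits on nothing -> runs at once and releases mu17
  run P8 (all its waits — mu19, mu5 and mu6 — are resolved); releases mu20


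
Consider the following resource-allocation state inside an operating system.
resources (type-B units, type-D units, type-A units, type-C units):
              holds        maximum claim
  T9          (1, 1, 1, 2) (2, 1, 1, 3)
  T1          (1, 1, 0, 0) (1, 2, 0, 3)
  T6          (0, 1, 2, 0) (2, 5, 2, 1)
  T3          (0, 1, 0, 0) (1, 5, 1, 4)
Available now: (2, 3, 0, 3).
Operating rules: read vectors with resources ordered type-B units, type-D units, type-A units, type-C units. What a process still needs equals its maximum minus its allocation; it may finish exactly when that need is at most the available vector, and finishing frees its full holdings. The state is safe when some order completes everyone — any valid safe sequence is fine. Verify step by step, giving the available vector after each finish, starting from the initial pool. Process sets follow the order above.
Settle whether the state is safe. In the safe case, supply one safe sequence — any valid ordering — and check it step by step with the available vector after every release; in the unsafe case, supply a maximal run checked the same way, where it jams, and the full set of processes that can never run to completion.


SAFE — a valid safe sequence is T1, T6, T9, T3.
Key observation: the first exact fit in this order is T1 — it needs (0, 1, 0, 3) with (2, 3, 0, 3) free, meeting a requested resource to the last unit.
Walking it through:
  pool = (2, 3, 0, 3)
  T1 needs (0, 1, 0, 3) <= (2, 3, 0, 3) -> finishes; pool += (1, 1, 0, 0) = (3, 4, 0, 3)
  T6 needs (2, 4, 0, 1) <= (3, 4, 0, 3) -> finishes; pool += (0, 1, 2, 0) = (3, 5, 2, 3)
  T9 needs (1, 0, 0, 1) <= (3, 5, 2, 3) -> finishes; pool += (1, 1, 1, 2) = (4, 6, 3, 5)
  T3 needs (1, 4, 1, 4) <= (4, 6, 3, 5) -> finishes; pool += (0, 1, 0, 0) = (4, 7, 3, 5)


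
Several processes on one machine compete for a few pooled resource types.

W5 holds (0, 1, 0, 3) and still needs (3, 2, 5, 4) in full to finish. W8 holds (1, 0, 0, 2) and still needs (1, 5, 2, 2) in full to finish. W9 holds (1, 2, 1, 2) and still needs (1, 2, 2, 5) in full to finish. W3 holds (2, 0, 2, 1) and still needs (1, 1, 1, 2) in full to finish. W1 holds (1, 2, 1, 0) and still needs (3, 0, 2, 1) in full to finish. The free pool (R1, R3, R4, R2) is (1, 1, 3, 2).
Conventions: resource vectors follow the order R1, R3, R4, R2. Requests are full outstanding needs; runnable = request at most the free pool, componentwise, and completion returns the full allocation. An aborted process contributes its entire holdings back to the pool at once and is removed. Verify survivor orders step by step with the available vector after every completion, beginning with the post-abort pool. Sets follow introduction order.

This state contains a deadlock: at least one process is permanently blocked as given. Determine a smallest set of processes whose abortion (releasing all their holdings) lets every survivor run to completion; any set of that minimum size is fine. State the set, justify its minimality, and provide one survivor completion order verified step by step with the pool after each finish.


Minimum abort set: W9.
Key observation: W8 was stuck for good until W9 gave back (1, 2, 1, 2); in the order shown it finishes at step 3.
Why nothing smaller works: aborting no one leaves the state deadlocked as given.
The survivors complete as W3, W1, W8, W5. Step-by-step check (starting from the post-abort pool):
  pool = (2, 3, 4, 4)
  run W3 (needs (1, 1, 1, 2), free (2, 3, 4, 4)); after release of (2, 0, 2, 1) the pool is (4, 3, 6, 5)
  run W1 (needs (3, 0, 2, 1), free (4, 3, 6, 5)); after release of (1, 2, 1, 0) the pool is (5, 5, 7, 5)
  run W8 (needs (1, 5, 2, 2), free (5, 5, 7, 5)); after release of (1, 0, 0, 2) the pool is (6, 5, 7, 7)
  run W5 (needs (3, 2, 5, 4), free (6, 5, 7, 7)); after release of (0, 1, 0, 3) the pool is (6, 6, 7, 10)


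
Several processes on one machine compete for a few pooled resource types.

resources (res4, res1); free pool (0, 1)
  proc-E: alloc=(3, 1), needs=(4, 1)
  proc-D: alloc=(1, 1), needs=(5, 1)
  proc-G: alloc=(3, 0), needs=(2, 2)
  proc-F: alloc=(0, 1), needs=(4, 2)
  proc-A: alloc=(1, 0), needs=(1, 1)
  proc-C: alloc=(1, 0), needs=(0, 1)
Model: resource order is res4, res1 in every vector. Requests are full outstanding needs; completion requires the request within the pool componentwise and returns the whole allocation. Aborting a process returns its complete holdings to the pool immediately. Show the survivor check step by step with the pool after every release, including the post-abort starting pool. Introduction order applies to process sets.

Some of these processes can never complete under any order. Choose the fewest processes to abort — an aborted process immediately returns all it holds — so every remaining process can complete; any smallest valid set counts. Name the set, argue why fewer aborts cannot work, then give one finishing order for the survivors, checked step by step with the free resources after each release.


Abort proc-D.
Key observation: proc-G could never have finished before the abort; with (1, 1) returned by proc-D, it fits at step 2.
Why nothing smaller works: aborting no one leaves the state deadlocked as given.
The survivors complete as proc-C, proc-G, proc-E, proc-A, proc-F. Step-by-step check (starting from the post-abort pool):
  pool = (1, 2)
  proc-C: need (0, 1) fits (1, 2); releases (1, 0), pool now (2, 2)
  proc-G: need (2, 2) fits (2, 2); releases (3, 0), pool now (5, 2)
  proc-E: need (4, 1) fits (5, 2); releases (3, 1), pool now (8, 3)
  proc-A: need (1, 1) fits (8, 3); releases (1, 0), pool now (9, 3)
  proc-F: need (4, 2) fits (9, 3); releases (0, 1), pool now (9, 4)


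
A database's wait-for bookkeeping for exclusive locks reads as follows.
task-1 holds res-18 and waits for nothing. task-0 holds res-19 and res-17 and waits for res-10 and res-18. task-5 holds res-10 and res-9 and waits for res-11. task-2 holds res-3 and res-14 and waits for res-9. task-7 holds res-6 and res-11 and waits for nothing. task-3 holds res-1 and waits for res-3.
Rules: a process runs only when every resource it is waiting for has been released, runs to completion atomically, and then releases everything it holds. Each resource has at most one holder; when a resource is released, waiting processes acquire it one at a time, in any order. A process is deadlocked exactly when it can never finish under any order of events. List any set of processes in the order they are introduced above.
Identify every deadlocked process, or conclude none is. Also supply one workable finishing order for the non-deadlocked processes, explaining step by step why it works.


The deadlocked set is empty.
Key observation: the wait graph is acyclic; completion cascades from the unblocked processes through everyone else.
A valid finishing order for the others: task-7, task-5, task-1, task-0, task-2, task-3.
Walking it through:
  task-7 waits on nothing -> runs at once and releases res-6 and res-11
  run task-5 (all its waits — res-11 — are resolved); releases res-10 and res-9
  task-1 waits on nothing -> runs at once and releases res-18
  run task-0 (all its waits — res-10 and res-18 — are resolved); releases res-19 and res-17
  run task-2 (all its waits — res-9 — are resolved); releases res-3 and res-14
  run task-3 (all its waits — res-3 — are resolved); releases res-1


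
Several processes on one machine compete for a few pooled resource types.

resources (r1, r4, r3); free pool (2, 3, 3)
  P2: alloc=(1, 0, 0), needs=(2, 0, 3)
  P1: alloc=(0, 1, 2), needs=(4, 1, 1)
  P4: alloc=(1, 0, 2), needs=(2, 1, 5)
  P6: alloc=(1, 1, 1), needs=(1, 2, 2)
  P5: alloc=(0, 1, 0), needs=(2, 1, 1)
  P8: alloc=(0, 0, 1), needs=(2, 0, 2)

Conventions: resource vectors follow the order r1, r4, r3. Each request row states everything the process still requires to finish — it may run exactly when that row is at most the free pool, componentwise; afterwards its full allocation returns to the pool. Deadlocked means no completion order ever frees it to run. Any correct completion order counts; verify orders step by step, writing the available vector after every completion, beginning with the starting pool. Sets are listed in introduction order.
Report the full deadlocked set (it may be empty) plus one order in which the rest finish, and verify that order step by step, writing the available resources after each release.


No process is deadlocked.
Key observation: the pool covers P8 at once, and every later process fits after earlier releases.
The rest can finish in the order P8, P6, P4, P5, P1, P2. Step-by-step check:
  pool = (2, 3, 3)
  run P8 (needs (2, 0, 2), free (2, 3, 3)); after release of (0, 0, 1) the pool is (2, 3, 4)
  run P6 (needs (1, 2, 2), free (2, 3, 4)); after release of (1, 1, 1) the pool is (3, 4, 5)
  run P4 (needs (2, 1, 5), free (3, 4, 5)); after release of (1, 0, 2) the pool is (4, 4, 7)
  run P5 (needs (2, 1, 1), free (4, 4, 7)); after release of (0, 1, 0) the pool is (4, 5, 7)
  run P1 (needs (4, 1, 1), free (4, 5, 7)); after release of (0, 1, 2) the pool is (4, 6, 9)
  run P2 (needs (2, 0, 3), free (4, 6, 9)); after release of (1, 0, 0) the pool is (5, 6, 9)


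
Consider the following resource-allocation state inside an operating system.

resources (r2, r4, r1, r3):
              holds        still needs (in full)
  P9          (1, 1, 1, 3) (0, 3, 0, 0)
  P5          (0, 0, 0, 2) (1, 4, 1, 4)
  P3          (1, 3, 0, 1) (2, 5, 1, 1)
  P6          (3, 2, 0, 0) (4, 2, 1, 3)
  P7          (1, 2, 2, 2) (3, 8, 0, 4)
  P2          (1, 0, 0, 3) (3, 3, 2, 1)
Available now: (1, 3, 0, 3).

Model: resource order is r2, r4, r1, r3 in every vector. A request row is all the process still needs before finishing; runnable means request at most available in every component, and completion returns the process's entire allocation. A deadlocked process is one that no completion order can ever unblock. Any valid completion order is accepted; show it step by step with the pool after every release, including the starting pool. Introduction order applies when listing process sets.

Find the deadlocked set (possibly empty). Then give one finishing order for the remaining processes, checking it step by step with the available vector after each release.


Deadlocked set: P3, P6, P7 and P2.
Key observation: after P9, P5 the pool peaks at (2, 4, 1, 8), and each blocked process is short somewhere: P3 on r4; P6 on r2; P7 on r2, r4; P2 on r2, r1.
A valid finishing order for the others: P9, P5. Verifying each step:
  pool = (1, 3, 0, 3)
  run P9 (needs (0, 3, 0, 0), free (1, 3, 0, 3)); after release of (1, 1, 1, 3) the pool is (2, 4, 1, 6)
  run P5 (needs (1, 4, 1, 4), free (2, 4, 1, 6)); after release of (0, 0, 0, 2) the pool is (2, 4, 1, 8)
The blocked processes can never fit:
  P3 cannot run: need (2, 5, 1, 1) vs free (2, 4, 1, 8) (insufficient r4)
  P6 cannot run: need (4, 2, 1, 3) vs free (2, 4, 1, 8) (insufficient r2)
  P7 cannot run: need (3, 8, 0, 4) vs free (2, 4, 1, 8) (insufficient r2 and r4)
  P2 cannot run: need (3, 3, 2, 1) vs free (2, 4, 1, 8) (insufficient r2 and r1)


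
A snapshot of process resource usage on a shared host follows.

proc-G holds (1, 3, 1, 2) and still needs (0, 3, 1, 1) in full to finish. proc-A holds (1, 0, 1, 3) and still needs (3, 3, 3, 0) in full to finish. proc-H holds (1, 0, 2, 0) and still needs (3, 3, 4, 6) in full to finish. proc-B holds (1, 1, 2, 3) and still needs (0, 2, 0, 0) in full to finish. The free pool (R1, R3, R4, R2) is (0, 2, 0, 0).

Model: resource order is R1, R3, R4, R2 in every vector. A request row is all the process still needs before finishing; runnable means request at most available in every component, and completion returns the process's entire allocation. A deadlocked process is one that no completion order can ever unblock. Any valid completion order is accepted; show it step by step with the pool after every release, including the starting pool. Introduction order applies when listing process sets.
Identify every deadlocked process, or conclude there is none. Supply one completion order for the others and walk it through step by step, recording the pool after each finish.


Deadlocked: proc-A and proc-H.
Key observation: even finishing proc-B, proc-G leaves just (2, 6, 3, 5) free — too little R1 for any of the remaining processes.
A valid finishing order for the others: proc-B, proc-G. Verifying each step:
  pool = (0, 2, 0, 0)
  proc-B: need (0, 2, 0, 0) fits (0, 2, 0, 0); releases (1, 1, 2, 3), pool now (1, 3, 2, 3)
  proc-G: need (0, 3, 1, 1) fits (1, 3, 2, 3); releases (1, 3, 1, 2), pool now (2, 6, 3, 5)
The stuck group stays short no matter what:
  proc-A cannot run: need (3, 3, 3, 0) vs free (2, 6, 3, 5) (insufficient R1)
  proc-H cannot run: need (3, 3, 4, 6) vs free (2, 6, 3, 5) (insufficient R1, R4 and R2)


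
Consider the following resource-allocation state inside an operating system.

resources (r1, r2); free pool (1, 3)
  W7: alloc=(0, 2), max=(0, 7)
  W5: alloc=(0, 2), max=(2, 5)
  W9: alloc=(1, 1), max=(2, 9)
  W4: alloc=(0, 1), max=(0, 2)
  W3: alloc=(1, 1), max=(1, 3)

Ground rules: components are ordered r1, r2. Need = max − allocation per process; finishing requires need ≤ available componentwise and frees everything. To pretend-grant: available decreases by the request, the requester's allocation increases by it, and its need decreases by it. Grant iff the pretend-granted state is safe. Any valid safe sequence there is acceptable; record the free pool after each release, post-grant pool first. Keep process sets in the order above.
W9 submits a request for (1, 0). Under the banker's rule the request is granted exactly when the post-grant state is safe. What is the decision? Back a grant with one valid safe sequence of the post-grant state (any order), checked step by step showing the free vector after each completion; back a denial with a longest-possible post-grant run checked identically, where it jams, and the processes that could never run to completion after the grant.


DENY — the pretend-granted state is unsafe.
Key observation: after W4, W3, W7 the pool peaks at (1, 7), and each blocked process is short somewhere: W5 on r1; W9 on r2.
On the post-grant state, W4, W3, W7 is a maximal run — nothing extends it. Walking it through:
  pool = (0, 3)
  run W4 (needs (0, 1), free (0, 3)); after release of (0, 1) the pool is (0, 4)
  run W3 (needs (0, 2), free (0, 4)); after release of (1, 1) the pool is (1, 5)
  run W7 (needs (0, 5), free (1, 5)); after release of (0, 2) the pool is (1, 7)
  W5 cannot run: need (2, 3) vs free (1, 7) (insufficient r1)
  W9 cannot run: need (0, 8) vs free (1, 7) (insufficient r2)
Post-grant, the permanently blocked set is W5 and W9.


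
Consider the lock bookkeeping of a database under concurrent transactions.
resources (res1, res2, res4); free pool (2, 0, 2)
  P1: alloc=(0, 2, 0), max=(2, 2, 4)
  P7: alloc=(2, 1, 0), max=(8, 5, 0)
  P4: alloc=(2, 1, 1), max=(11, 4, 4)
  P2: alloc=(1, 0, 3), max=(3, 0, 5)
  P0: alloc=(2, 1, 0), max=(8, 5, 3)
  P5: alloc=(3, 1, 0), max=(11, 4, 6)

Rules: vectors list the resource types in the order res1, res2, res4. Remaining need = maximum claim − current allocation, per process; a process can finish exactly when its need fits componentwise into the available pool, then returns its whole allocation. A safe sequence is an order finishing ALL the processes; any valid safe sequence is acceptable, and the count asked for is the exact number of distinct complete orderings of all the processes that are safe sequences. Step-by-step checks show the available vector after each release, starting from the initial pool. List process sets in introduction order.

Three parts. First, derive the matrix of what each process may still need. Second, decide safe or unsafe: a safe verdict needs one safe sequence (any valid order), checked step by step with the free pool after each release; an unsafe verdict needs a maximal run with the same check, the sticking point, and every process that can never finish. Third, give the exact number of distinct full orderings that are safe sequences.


(1) Need matrix, components ordered res1, res2, res4:
  P1: (2, 0, 4)
  P7: (6, 4, 0)
  P4: (9, 3, 3)
  P2: (2, 0, 2)
  P0: (6, 4, 3)
  P5: (8, 3, 6)
(2) The state is UNSAFE.
Key observation: the wall is res1: completing P2, P1 brings the pool only to (3, 2, 5), and all the rest need more.
The run P2, P1 cannot be extended any further. Step-by-step check:
  pool = (2, 0, 2)
  run P2 (needs (2, 0, 2), free (2, 0, 2)); after release of (1, 0, 3) the pool is (3, 0, 5)
  run P1 (needs (2, 0, 4), free (3, 0, 5)); after release of (0, 2, 0) the pool is (3, 2, 5)
  blocked: P7 wants (6, 4, 0), pool (3, 2, 5) — not enough res1 and res2
  blocked: P4 wants (9, 3, 3), pool (3, 2, 5) — not enough res1 and res2
  blocked: P0 wants (6, 4, 3), pool (3, 2, 5) — not enough res1 and res2
  blocked: P5 wants (8, 3, 6), pool (3, 2, 5) — not enough res1, res2 and res4
Never able to finish: P7, P4, P0 and P5.
(3) The exact count: 0 of the possible complete orderings are safe sequences.


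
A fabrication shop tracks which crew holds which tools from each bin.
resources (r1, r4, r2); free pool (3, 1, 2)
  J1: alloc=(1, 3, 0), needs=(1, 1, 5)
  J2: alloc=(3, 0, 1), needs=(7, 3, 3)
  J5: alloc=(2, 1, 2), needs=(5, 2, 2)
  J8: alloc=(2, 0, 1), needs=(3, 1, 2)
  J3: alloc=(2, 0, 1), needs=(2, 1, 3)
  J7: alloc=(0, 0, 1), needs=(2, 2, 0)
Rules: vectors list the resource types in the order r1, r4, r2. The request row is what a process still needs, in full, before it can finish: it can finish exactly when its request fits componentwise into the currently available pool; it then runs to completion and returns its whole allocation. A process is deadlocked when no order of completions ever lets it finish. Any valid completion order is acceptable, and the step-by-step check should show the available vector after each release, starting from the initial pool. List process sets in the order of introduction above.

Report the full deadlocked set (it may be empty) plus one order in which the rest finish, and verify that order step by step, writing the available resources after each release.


Deadlocked: J1, J2, J5 and J7.
Key observation: after J8, J3 the pool peaks at (7, 1, 4), and each blocked process is short somewhere: J1 on r2; J2 on r4; J5 on r4; J7 on r4.
The rest can finish in the order J8, J3. Verifying each step:
  pool = (3, 1, 2)
  run J8 (needs (3, 1, 2), free (3, 1, 2)); after release of (2, 0, 1) the pool is (5, 1, 3)
  run J3 (needs (2, 1, 3), free (5, 1, 3)); after release of (2, 0, 1) the pool is (7, 1, 4)
None of the blocked processes ever fits:
  J1 cannot run: need (1, 1, 5) vs free (7, 1, 4) (insufficient r2)
  J2 cannot run: need (7, 3, 3) vs free (7, 1, 4) (insufficient r4)
  J5 cannot run: need (5, 2, 2) vs free (7, 1, 4) (insufficient r4)
  J7 cannot run: need (2, 2, 0) vs free (7, 1, 4) (insufficient r4)


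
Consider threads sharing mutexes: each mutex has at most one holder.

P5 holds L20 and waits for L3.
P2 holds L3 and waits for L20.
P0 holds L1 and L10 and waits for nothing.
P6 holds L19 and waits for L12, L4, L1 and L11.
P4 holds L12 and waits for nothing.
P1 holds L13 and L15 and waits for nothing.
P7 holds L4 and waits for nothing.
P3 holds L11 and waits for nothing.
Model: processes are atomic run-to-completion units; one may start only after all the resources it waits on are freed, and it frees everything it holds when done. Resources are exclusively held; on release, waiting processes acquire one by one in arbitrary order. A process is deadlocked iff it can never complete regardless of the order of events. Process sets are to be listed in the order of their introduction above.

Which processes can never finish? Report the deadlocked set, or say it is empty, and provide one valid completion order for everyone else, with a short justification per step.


The deadlocked set is P5 and P2.
Key observation: the waits loop around P5 -> P2 -> P5 with no way out; no other process is dragged down with it.
A valid finishing order for the others: P1, P3, P0, P4, P7, P6.
Step-by-step check:
  P1 waits on nothing -> runs at once and releases L13 and L15
  P3 waits on nothing -> runs at once and releases L11
  P0 waits on nothing -> runs at once and releases L1 and L10
  P4 waits on nothing -> runs at once and releases L12
  P7 waits on nothing -> runs at once and releases L4
  P6 waits on L12, L4, L1 and L11 — all released -> runs and releases L19


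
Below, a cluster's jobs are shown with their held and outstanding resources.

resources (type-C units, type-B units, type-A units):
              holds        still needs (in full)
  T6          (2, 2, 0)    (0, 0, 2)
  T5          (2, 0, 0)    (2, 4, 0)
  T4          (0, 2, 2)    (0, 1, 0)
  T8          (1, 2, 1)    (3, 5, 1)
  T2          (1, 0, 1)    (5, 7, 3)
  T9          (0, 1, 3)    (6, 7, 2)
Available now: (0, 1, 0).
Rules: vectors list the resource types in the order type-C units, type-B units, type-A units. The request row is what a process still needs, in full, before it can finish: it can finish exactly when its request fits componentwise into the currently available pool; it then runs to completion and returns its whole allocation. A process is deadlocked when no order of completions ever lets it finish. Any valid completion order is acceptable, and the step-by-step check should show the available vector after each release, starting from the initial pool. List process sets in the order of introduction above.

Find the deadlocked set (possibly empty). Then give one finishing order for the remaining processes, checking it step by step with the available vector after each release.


No process is deadlocked.
Key observation: no deadlock: T4 fits now, and the freed resources carry the rest through.
The rest can finish in the order T4, T6, T5, T8, T2, T9. Verifying each step:
  pool = (0, 1, 0)
  T4 needs (0, 1, 0) <= (0, 1, 0) -> finishes; pool += (0, 2, 2) = (0, 3, 2)
  T6 needs (0, 0, 2) <= (0, 3, 2) -> finishes; pool += (2, 2, 0) = (2, 5, 2)
  T5 needs (2, 4, 0) <= (2, 5, 2) -> finishes; pool += (2, 0, 0) = (4, 5, 2)
  T8 needs (3, 5, 1) <= (4, 5, 2) -> finishes; pool += (1, 2, 1) = (5, 7, 3)
  T2 needs (5, 7, 3) <= (5, 7, 3) -> finishes; pool += (1, 0, 1) = (6, 7, 4)
  T9 needs (6, 7, 2) <= (6, 7, 4) -> finishes; pool += (0, 1, 3) = (6, 8, 7)


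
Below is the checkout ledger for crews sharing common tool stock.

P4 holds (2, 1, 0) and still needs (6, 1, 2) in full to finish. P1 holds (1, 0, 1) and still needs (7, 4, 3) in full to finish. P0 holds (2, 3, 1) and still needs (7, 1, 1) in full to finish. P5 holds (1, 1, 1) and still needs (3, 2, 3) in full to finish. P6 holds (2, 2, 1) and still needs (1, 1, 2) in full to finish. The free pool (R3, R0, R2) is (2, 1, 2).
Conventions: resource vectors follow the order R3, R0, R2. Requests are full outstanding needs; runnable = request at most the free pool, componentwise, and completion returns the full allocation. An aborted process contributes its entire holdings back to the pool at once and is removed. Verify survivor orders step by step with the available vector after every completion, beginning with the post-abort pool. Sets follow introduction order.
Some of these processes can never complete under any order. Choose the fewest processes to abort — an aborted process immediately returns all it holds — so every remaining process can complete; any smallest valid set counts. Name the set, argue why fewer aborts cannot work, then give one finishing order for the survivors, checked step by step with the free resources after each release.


Minimum abort set: P1.
Key observation: aborting P1 returns (1, 0, 1), and P4 — hopeless before — runs at step 3 with the returned capacity in the pool.
Minimality: the empty abort set fails — the state is deadlocked as it stands.
Survivors finish in the order: P6, P5, P4, P0. Step-by-step check (pool after the aborts first):
  pool = (3, 1, 3)
  P6 needs (1, 1, 2) <= (3, 1, 3) -> finishes; pool += (2, 2, 1) = (5, 3, 4)
  P5 needs (3, 2, 3) <= (5, 3, 4) -> finishes; pool += (1, 1, 1) = (6, 4, 5)
  P4 needs (6, 1, 2) <= (6, 4, 5) -> finishes; pool += (2, 1, 0) = (8, 5, 5)
  P0 needs (7, 1, 1) <= (8, 5, 5) -> finishes; pool += (2, 3, 1) = (10, 8, 6)


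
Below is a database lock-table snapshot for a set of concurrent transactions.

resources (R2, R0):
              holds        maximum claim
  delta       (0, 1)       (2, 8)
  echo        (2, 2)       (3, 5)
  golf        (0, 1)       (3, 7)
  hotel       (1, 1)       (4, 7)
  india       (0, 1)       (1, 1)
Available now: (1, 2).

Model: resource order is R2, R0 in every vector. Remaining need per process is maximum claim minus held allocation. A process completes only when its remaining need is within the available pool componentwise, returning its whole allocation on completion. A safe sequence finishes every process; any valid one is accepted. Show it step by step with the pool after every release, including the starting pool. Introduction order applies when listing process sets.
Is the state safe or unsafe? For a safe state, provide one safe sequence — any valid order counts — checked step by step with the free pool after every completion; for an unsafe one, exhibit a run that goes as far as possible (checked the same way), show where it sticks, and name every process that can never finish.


UNSAFE.
Key observation: india, echo can finish, but then (3, 5) is all there is, and the blocked group's R0 demands exceed it.
The run india, echo cannot be extended any further. Check, step by step:
  pool = (1, 2)
  india needs (1, 0) <= (1, 2) -> finishes; pool += (0, 1) = (1, 3)
  echo needs (1, 3) <= (1, 3) -> finishes; pool += (2, 2) = (3, 5)
  delta cannot run: need (2, 7) vs free (3, 5) (insufficient R0)
  golf cannot run: need (3, 6) vs free (3, 5) (insufficient R0)
  hotel cannot run: need (3, 6) vs free (3, 5) (insufficient R0)
Processes that can never finish: delta, golf and hotel.


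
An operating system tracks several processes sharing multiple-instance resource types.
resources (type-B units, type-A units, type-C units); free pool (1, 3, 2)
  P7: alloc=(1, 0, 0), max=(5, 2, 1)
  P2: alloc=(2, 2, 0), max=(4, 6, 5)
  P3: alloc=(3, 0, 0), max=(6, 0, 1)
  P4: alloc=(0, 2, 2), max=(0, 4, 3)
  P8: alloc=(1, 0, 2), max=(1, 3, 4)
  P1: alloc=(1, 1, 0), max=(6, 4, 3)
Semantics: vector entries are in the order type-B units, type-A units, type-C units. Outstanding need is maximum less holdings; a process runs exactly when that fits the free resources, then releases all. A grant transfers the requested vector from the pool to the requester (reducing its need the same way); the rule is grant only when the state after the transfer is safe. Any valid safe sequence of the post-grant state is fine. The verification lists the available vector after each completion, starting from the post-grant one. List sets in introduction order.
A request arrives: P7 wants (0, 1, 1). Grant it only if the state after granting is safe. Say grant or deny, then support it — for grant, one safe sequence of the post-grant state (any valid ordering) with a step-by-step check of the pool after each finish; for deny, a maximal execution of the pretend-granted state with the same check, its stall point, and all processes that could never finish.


GRANT: granting preserves safety; a valid post-grant sequence is P4, P8, P2, P3, P1, P7.
Key observation: (1, 2, 1) free after granting still covers P4 first, and each release covers the next.
Check on the post-grant state, step by step:
  pool = (1, 2, 1)
  P4: need (0, 2, 1) fits (1, 2, 1); releases (0, 2, 2), pool now (1, 4, 3)
  P8: need (0, 3, 2) fits (1, 4, 3); releases (1, 0, 2), pool now (2, 4, 5)
  P2: need (2, 4, 5) fits (2, 4, 5); releases (2, 2, 0), pool now (4, 6, 5)
  P3: need (3, 0, 1) fits (4, 6, 5); releases (3, 0, 0), pool now (7, 6, 5)
  P1: need (5, 3, 3) fits (7, 6, 5); releases (1, 1, 0), pool now (8, 7, 5)
  P7: need (4, 1, 0) fits (8, 7, 5); releases (1, 1, 1), pool now (9, 8, 6)


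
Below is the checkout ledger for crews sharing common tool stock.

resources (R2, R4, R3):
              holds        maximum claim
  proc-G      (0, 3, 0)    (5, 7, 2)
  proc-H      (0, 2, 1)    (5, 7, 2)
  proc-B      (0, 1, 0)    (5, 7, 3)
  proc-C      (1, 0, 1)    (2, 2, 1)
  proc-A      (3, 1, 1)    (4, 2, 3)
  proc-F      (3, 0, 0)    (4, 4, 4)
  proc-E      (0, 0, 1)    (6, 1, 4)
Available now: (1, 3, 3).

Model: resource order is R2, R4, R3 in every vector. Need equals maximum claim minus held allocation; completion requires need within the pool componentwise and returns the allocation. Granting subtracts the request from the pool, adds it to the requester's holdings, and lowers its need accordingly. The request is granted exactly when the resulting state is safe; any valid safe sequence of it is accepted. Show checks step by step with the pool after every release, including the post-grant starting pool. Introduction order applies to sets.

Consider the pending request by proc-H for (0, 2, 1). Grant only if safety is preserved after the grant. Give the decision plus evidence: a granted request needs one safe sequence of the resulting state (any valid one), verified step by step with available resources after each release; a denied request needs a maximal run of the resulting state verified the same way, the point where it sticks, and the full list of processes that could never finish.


DENY: after the grant no complete ordering would exist.
Key observation: after proc-A, proc-C the pool peaks at (5, 2, 4), and each blocked process is short somewhere: proc-G on R4; proc-H on R4; proc-B on R4; proc-F on R4; proc-E on R2.
Pretend the grant happened; the run proc-A, proc-C goes as far as possible. Verifying each step:
  pool = (1, 1, 2)
  proc-A: need (1, 1, 2) fits (1, 1, 2); releases (3, 1, 1), pool now (4, 2, 3)
  proc-C: need (1, 2, 0) fits (4, 2, 3); releases (1, 0, 1), pool now (5, 2, 4)
  proc-G cannot run: need (5, 4, 2) vs free (5, 2, 4) (insufficient R4)
  proc-H cannot run: need (5, 3, 0) vs free (5, 2, 4) (insufficient R4)
  proc-B cannot run: need (5, 6, 3) vs free (5, 2, 4) (insufficient R4)
  proc-F cannot run: need (1, 4, 4) vs free (5, 2, 4) (insufficient R4)
  proc-E cannot run: need (6, 1, 3) vs free (5, 2, 4) (insufficient R2)
Post-grant, the permanently blocked set is proc-G, proc-H, proc-B, proc-F and proc-E.


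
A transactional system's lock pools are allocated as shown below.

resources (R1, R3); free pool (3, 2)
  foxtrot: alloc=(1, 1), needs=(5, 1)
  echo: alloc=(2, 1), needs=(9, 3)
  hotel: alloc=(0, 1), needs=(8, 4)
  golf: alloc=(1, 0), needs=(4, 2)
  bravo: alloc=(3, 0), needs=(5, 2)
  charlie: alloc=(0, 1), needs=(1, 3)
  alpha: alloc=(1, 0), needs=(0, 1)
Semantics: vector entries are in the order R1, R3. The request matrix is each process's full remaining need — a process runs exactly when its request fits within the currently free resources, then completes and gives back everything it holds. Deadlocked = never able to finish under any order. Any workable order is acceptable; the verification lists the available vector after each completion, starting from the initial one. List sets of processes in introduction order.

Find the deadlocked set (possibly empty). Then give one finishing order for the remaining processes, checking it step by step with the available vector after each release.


Nothing here is deadlocked.
Key observation: there is always a runnable process — alpha first — so the state unwinds completely.
A valid finishing order for the others: alpha, golf, bravo, foxtrot, charlie, hotel, echo. Step-by-step check:
  pool = (3, 2)
  alpha: need (0, 1) fits (3, 2); releases (1, 0), pool now (4, 2)
  golf: need (4, 2) fits (4, 2); releases (1, 0), pool now (5, 2)
  bravo: need (5, 2) fits (5, 2); releases (3, 0), pool now (8, 2)
  foxtrot: need (5, 1) fits (8, 2); releases (1, 1), pool now (9, 3)
  charlie: need (1, 3) fits (9, 3); releases (0, 1), pool now (9, 4)
  hotel: need (8, 4) fits (9, 4); releases (0, 1), pool now (9, 5)
  echo: need (9, 3) fits (9, 5); releases (2, 1), pool now (11, 6)


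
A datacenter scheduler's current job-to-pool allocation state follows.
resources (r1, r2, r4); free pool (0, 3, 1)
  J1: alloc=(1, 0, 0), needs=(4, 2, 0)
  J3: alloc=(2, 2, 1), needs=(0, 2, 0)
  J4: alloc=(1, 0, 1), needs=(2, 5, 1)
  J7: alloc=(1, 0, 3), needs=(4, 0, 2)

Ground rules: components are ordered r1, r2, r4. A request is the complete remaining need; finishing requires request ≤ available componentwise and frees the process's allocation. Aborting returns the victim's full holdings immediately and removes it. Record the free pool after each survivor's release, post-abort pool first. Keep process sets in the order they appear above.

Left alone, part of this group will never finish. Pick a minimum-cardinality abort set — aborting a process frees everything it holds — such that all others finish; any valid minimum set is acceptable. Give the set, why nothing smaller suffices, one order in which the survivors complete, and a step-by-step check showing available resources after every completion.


The answer: abort J1.
Key observation: J7 had no path to completion before; after the abort of J1 ((1, 0, 0) returned), step 3 is where it fits.
Minimality: the empty abort set fails — the state is deadlocked as it stands.
Survivors finish in the order: J3, J4, J7. Walking it through (pool after the aborts first):
  pool = (1, 3, 1)
  J3: need (0, 2, 0) fits (1, 3, 1); releases (2, 2, 1), pool now (3, 5, 2)
  J4: need (2, 5, 1) fits (3, 5, 2); releases (1, 0, 1), pool now (4, 5, 3)
  J7: need (4, 0, 2) fits (4, 5, 3); releases (1, 0, 3), pool now (5, 5, 6)


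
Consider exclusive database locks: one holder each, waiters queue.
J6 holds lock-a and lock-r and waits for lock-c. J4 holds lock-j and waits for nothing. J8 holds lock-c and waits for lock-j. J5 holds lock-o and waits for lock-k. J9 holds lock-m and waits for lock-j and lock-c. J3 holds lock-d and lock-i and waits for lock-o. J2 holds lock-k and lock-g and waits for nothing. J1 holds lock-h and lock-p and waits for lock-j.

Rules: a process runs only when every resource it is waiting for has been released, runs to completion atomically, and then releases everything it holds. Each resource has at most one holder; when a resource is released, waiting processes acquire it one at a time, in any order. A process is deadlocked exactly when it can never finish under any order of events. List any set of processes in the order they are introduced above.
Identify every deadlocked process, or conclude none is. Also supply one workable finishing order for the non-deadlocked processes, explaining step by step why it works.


No process is deadlocked.
Key observation: there is no circular wait here — follow any chain and it reaches a process that is free to run now.
The rest can finish in the order J4, J8, J6, J1, J2, J5, J9, J3.
Verifying each step:
  run J4 (it waits on nothing); releases lock-j
  J8: everything it awaited (lock-j) is free; runs, freeing lock-c
  J6: everything it awaited (lock-c) is free; runs, freeing lock-a and lock-r
  J1: everything it awaited (lock-j) is free; runs, freeing lock-h and lock-p
  run J2 (it waits on nothing); releases lock-k and lock-g
  J5: everything it awaited (lock-k) is free; runs, freeing lock-o
  J9: everything it awaited (lock-j and lock-c) is free; runs, freeing lock-m
  J3: everything it awaited (lock-o) is free; runs, freeing lock-d and lock-i


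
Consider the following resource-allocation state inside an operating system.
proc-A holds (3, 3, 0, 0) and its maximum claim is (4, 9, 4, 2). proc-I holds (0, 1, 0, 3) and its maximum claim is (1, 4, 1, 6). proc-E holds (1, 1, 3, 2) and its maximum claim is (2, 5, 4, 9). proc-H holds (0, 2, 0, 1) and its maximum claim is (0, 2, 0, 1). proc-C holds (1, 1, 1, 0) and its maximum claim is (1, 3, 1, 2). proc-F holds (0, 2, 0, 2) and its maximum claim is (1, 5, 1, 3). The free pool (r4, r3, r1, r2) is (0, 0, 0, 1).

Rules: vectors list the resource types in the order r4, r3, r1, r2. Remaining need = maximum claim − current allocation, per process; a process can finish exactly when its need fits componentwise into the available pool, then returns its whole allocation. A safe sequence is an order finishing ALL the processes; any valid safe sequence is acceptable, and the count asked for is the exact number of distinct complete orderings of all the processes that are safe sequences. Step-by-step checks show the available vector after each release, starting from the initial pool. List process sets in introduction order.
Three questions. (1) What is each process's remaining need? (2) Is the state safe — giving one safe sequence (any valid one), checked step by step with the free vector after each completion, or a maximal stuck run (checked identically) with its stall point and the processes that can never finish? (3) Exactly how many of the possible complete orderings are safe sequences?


(1) Outstanding need per process (order r4, r3, r1, r2):
  proc-A: (1, 6, 4, 2)
  proc-I: (1, 3, 1, 3)
  proc-E: (1, 4, 1, 7)
  proc-H: (0, 0, 0, 0)
  proc-C: (0, 2, 0, 2)
  proc-F: (1, 3, 1, 1)
(2) The state is SAFE; one workable sequence: proc-H, proc-C, proc-F, proc-I, proc-E, proc-A.
Key observation: the order's first zero-slack moment is proc-C ((0, 2, 0, 2) needed, (0, 2, 0, 2) free — a requested resource with nothing to spare).
Check, step by step:
  pool = (0, 0, 0, 1)
  proc-H needs (0, 0, 0, 0) <= (0, 0, 0, 1) -> finishes; pool += (0, 2, 0, 1) = (0, 2, 0, 2)
  proc-C needs (0, 2, 0, 2) <= (0, 2, 0, 2) -> finishes; pool += (1, 1, 1, 0) = (1, 3, 1, 2)
  proc-F needs (1, 3, 1, 1) <= (1, 3, 1, 2) -> finishes; pool += (0, 2, 0, 2) = (1, 5, 1, 4)
  proc-I needs (1, 3, 1, 3) <= (1, 5, 1, 4) -> finishes; pool += (0, 1, 0, 3) = (1, 6, 1, 7)
  proc-E needs (1, 4, 1, 7) <= (1, 6, 1, 7) -> finishes; pool += (1, 1, 3, 2) = (2, 7, 4, 9)
  proc-A needs (1, 6, 4, 2) <= (2, 7, 4, 9) -> finishes; pool += (3, 3, 0, 0) = (5, 10, 4, 9)
(3) The exact count: 1 of the possible complete orderings is a safe sequence.
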